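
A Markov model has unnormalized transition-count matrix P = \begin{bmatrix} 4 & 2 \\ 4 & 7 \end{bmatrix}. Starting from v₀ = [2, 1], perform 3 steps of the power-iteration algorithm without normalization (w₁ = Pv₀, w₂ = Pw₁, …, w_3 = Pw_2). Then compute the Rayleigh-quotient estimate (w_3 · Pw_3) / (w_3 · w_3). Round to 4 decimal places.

8.7254

w1 = Pv₀ = (4·2 + 2·1; 4·2 + 7·1) = (10, 15)
w2 = Pw1 = (4·10 + 2·15; 4·10 + 7·15) = (70, 145)
w3 = Pw2 = (570, 1295)
Pw3 = (4870, 11345)
w3·Pw3 = 570·4870 + 1295·11345 = 17467675; w3·w3 = 570·570 + 1295·1295 = 2001925
λ ≈ 17467675/2001925 = 8.7254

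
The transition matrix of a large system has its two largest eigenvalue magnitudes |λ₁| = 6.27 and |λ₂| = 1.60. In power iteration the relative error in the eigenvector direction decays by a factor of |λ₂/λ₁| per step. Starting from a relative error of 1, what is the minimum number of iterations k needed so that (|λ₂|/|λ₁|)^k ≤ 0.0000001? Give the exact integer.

|λ₂/λ₁| = 1.60/6.27 = 0.25518
Need k ≥ ln(0.0000001) / ln(0.25518) = -16.1181 / -1.3658 ≈ 11.801
Smallest integer k satisfying the bound: 12

12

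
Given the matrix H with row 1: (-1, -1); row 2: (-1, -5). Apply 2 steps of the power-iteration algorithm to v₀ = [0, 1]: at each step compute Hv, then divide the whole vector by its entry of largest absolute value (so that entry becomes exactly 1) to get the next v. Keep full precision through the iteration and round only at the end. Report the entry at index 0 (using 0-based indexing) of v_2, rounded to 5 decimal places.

Hv0 = (-1.000000, -5.000000); divide by -5.000000 → v1 = (0.200000, 1.000000)
Hv1 = (-1.200000, -5.200000); divide by -5.200000 → v2 = (0.230769, 1.000000)
Requested entry of v2: 6/26 = 0.23077

0.23077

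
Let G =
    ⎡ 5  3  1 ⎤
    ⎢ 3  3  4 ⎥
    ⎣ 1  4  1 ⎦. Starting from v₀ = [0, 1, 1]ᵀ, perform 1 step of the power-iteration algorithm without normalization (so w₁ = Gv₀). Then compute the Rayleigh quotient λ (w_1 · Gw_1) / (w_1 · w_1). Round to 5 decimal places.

λ ≈ 8.22222

w1 = Gv₀ = (4, 7, 5)
Gw1 = (46, 53, 37)
w1·Gw1 = 4·46 + 7·53 + 5·37 = 740; w1·w1 = 4·4 + 7·7 + 5·5 = 90
λ ≈ 740/90 = 8.22222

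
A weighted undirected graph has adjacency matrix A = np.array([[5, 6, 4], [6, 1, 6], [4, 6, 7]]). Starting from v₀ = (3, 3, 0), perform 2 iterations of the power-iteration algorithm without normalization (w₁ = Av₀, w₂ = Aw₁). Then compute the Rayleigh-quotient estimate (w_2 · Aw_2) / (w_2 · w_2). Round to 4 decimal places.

w1 = Av₀ = (33, 21, 30)
w2 = Aw1 = (411, 399, 468)
Aw2 = (6321, 5673, 7314)
w2·Aw2 = 411·6321 + 399·5673 + 468·7314 = 8284410; w2·w2 = 411·411 + 399·399 + 468·468 = 547146
λ ≈ 8284410/547146 = 15.1411

15.1411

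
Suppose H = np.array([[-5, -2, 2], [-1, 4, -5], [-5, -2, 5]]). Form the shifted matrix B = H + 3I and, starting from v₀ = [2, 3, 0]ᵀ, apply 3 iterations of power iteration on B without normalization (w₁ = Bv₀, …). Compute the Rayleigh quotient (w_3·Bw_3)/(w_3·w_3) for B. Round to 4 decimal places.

9.7111

B = H + 3I has rows (-2, -2, 2); (-1, 7, -5); (-5, -2, 8)
w1 = Bv₀ = ((-2)·2 + (-2)·3 + 2·0; (-1)·2 + 7·3 + (-5)·0; (-5)·2 + (-2)·3 + 8·0) = (-10, 19, -16)
w2 = Bw1 = ((-2)·(-10) + (-2)·19 + 2·(-16); (-1)·(-10) + 7·19 + (-5)·(-16); (-5)·(-10) + (-2)·19 + 8·(-16)) = (-50, 223, -116)
w3 = Bw2 = (-578, 2191, -1124)
Bw3 = (-5474, 21535, -10484)
w3·Bw3 = 62131173; w3·w3 = 6397941; μ ≈ 62131173/6397941 = 9.7111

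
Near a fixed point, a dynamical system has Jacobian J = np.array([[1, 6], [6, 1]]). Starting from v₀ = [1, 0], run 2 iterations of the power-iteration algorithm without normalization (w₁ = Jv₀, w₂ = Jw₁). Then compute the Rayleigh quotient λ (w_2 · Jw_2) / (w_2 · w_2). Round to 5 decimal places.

w1 = Jv₀ = (1·1 + 6·0; 6·1 + 1·0) = (1, 6)
w2 = Jw1 = (1·1 + 6·6; 6·1 + 1·6) = (37, 12)
Jw2 = (109, 234)
w2·Jw2 = 37·109 + 12·234 = 6841; w2·w2 = 37·37 + 12·12 = 1513
λ ≈ 6841/1513 = 4.52148

λ ≈ 4.52148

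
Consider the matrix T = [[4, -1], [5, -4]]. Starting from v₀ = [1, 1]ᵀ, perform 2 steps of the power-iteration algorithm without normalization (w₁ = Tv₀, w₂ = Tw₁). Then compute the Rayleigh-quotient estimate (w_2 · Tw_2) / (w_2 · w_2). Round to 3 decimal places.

λ ≈ 2.000

w1 = Tv₀ = (4·1 + (-1)·1; 5·1 + (-4)·1) = (3, 1)
w2 = Tw1 = (4·3 + (-1)·1; 5·3 + (-4)·1) = (11, 11)
Tw2 = (33, 11)
w2·Tw2 = 11·33 + 11·11 = 484; w2·w2 = 11·11 + 11·11 = 242
λ ≈ 484/242 = 2.000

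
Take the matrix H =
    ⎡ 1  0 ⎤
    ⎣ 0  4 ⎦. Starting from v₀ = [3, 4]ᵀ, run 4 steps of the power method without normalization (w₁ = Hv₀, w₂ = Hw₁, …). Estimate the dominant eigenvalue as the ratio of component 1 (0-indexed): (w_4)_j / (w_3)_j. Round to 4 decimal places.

w1 = Hv₀ = (3, 16)
w2 = Hw1 = (3, 64)
w3 = Hw2 = (3, 256)
w4 = Hw3 = (3, 1024)
Ratio at component: 1024 / 256 = 4.0000

λ ≈ 4.0000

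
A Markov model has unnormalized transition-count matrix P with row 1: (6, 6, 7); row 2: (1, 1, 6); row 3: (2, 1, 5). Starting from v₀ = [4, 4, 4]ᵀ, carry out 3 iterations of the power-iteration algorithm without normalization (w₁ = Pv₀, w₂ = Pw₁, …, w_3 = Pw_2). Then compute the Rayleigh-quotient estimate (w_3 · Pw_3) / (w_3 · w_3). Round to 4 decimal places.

w1 = Pv₀ = (6·4 + 6·4 + 7·4; 1·4 + 1·4 + 6·4; 2·4 + 1·4 + 5·4) = (76, 32, 32)
w2 = Pw1 = (6·76 + 6·32 + 7·32; 1·76 + 1·32 + 6·32; 2·76 + 1·32 + 5·32) = (872, 300, 344)
w3 = Pw2 = (9440, 3236, 3764)
Pw3 = (102404, 35260, 40936)
w3·Pw3 = 9440·102404 + 3236·35260 + 3764·40936 = 1234878224; w3·w3 = 9440·9440 + 3236·3236 + 3764·3764 = 113752992
λ ≈ 1234878224/113752992 = 10.8558

10.8558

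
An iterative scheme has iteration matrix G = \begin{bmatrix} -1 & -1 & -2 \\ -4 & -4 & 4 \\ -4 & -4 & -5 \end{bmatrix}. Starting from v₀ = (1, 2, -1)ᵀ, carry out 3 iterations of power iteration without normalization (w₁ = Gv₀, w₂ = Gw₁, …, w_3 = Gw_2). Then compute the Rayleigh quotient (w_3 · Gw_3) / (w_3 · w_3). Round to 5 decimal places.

-6.13102

w1 = Gv₀ = (-1, -16, -7)
w2 = Gw1 = (31, 40, 103)
w3 = Gw2 = (-277, 128, -799)
Gw3 = (1747, -2600, 4591)
w3·Gw3 = (-277)·1747 + 128·(-2600) + (-799)·4591 = -4484928; w3·w3 = (-277)·(-277) + 128·128 + (-799)·(-799) = 731514
λ ≈ -4484928/731514 = -6.13102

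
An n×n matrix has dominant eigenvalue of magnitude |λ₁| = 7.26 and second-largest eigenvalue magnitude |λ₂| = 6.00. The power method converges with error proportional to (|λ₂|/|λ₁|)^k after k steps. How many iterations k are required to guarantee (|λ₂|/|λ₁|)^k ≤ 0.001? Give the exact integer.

|λ₂/λ₁| = 6.00/7.26 = 0.82645
Need k ≥ ln(0.001) / ln(0.82645) = -6.9078 / -0.1906 ≈ 36.238
Smallest integer k satisfying the bound: 37

37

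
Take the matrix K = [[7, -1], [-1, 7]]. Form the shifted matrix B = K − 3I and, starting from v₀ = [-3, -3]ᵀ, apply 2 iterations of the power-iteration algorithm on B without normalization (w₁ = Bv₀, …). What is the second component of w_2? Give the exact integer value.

-27

B = K − 3I has rows (4, -1); (-1, 4)
w1 = Bv₀ = (-9, -9)
w2 = Bw1 = (-27, -27)
Requested component of w2: -27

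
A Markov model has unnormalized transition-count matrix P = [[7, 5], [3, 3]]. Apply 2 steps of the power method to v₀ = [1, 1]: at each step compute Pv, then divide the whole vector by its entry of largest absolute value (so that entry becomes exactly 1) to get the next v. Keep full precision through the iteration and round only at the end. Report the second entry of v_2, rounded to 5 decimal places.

Pv0 = (12.000000, 6.000000); divide by 12.000000 → v1 = (1.000000, 0.500000)
Pv1 = (9.500000, 4.500000); divide by 9.500000 → v2 = (1.000000, 0.473684)
Requested entry of v2: 54/114 = 0.47368

0.47368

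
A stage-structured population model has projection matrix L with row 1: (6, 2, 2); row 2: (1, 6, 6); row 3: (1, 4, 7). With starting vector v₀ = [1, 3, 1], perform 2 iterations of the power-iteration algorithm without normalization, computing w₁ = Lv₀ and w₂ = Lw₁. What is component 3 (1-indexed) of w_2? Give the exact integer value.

w1 = Lv₀ = (6·1 + 2·3 + 2·1; 1·1 + 6·3 + 6·1; 1·1 + 4·3 + 7·1) = (14, 25, 20)
w2 = Lw1 = (6·14 + 2·25 + 2·20; 1·14 + 6·25 + 6·20; 1·14 + 4·25 + 7·20) = (174, 284, 254)
The requested component of w2 is 254.

254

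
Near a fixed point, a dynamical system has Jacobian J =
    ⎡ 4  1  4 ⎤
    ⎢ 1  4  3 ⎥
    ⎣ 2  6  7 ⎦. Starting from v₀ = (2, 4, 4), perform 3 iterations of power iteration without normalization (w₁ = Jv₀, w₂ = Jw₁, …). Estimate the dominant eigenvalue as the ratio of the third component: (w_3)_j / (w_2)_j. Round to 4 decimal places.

λ ≈ 11.1847

w1 = Jv₀ = (4·2 + 1·4 + 4·4; 1·2 + 4·4 + 3·4; 2·2 + 6·4 + 7·4) = (28, 30, 56)
w2 = Jw1 = (4·28 + 1·30 + 4·56; 1·28 + 4·30 + 3·56; 2·28 + 6·30 + 7·56) = (366, 316, 628)
w3 = Jw2 = (4292, 3514, 7024)
Ratio at component: 7024 / 628 = 11.1847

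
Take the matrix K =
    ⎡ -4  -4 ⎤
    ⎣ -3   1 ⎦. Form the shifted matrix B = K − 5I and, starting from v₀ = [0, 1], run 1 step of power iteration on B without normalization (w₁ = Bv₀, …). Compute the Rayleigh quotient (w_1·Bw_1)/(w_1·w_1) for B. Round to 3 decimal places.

B = K − 5I has rows (-9, -4); (-3, -4)
w1 = Bv₀ = (-4, -4)
Bw1 = (52, 28)
w1·Bw1 = -320; w1·w1 = 32; μ ≈ -320/32 = -10.000

μ ≈ -10.000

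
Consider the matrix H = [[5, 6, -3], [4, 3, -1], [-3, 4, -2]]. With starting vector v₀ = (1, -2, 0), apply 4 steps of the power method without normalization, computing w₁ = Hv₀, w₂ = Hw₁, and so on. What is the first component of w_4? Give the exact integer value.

w1 = Hv₀ = (5·1 + 6·(-2) + (-3)·0; 4·1 + 3·(-2) + (-1)·0; (-3)·1 + 4·(-2) + (-2)·0) = (-7, -2, -11)
w2 = Hw1 = (5·(-7) + 6·(-2) + (-3)·(-11); 4·(-7) + 3·(-2) + (-1)·(-11); (-3)·(-7) + 4·(-2) + (-2)·(-11)) = (-14, -23, 35)
w3 = Hw2 = (-313, -160, -120)
w4 = Hw3 = (-2165, -1612, 539)
The requested component of w4 is -2165.

-2165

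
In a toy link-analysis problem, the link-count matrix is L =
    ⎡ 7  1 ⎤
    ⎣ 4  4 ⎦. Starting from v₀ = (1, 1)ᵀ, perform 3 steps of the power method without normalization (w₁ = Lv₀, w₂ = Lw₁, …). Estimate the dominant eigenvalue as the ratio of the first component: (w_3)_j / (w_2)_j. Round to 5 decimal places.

w1 = Lv₀ = (7·1 + 1·1; 4·1 + 4·1) = (8, 8)
w2 = Lw1 = (7·8 + 1·8; 4·8 + 4·8) = (64, 64)
w3 = Lw2 = (512, 512)
Ratio at component: 512 / 64 = 8.00000

8.00000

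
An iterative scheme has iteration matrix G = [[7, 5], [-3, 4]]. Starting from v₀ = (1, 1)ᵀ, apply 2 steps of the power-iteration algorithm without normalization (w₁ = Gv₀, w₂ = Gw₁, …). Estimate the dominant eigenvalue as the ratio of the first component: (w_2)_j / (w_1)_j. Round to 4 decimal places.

7.4167

w1 = Gv₀ = (12, 1)
w2 = Gw1 = (89, -32)
Ratio at component: 89 / 12 = 7.4167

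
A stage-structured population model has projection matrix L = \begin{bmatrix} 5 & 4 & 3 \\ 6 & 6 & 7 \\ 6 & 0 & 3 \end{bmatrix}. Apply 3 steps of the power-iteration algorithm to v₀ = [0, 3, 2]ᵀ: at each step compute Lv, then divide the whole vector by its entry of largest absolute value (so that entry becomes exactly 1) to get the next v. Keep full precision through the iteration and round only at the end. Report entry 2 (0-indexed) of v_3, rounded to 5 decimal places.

0.41241

Lv0 = (18.000000, 32.000000, 6.000000); divide by 32.000000 → v1 = (0.562500, 1.000000, 0.187500)
Lv1 = (7.375000, 10.687500, 3.937500); divide by 10.687500 → v2 = (0.690058, 1.000000, 0.368421)
Lv2 = (8.555556, 12.719298, 5.245614); divide by 12.719298 → v3 = (0.672644, 1.000000, 0.412414)
Requested entry of v3: 1794/4350 = 0.41241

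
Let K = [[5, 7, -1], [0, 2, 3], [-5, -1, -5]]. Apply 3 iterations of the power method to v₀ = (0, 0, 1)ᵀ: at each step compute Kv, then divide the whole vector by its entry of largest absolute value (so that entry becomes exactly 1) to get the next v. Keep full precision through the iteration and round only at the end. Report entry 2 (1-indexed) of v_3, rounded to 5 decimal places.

-0.27273

Kv0 = (-1.000000, 3.000000, -5.000000); divide by -5.000000 → v1 = (0.200000, -0.600000, 1.000000)
Kv1 = (-4.200000, 1.800000, -5.400000); divide by -5.400000 → v2 = (0.777778, -0.333333, 1.000000)
Kv2 = (0.555556, 2.333333, -8.555556); divide by -8.555556 → v3 = (-0.064935, -0.272727, 1.000000)
Requested entry of v3: 63/-231 = -0.27273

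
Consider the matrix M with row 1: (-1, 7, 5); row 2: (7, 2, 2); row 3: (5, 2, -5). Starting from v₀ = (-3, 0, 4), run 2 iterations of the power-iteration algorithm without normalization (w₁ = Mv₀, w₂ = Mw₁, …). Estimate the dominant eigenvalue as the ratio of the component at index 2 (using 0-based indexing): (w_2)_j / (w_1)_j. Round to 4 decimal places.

w1 = Mv₀ = (23, -13, -35)
w2 = Mw1 = (-289, 65, 264)
Ratio at component: 264 / -35 = -7.5429

λ ≈ -7.5429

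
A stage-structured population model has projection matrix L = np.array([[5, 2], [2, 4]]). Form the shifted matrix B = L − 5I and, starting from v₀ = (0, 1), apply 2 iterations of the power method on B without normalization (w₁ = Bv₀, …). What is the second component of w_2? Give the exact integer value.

B = L − 5I has rows (0, 2); (2, -1)
w1 = Bv₀ = (2, -1)
w2 = Bw1 = (-2, 5)
Requested component of w2: 5

5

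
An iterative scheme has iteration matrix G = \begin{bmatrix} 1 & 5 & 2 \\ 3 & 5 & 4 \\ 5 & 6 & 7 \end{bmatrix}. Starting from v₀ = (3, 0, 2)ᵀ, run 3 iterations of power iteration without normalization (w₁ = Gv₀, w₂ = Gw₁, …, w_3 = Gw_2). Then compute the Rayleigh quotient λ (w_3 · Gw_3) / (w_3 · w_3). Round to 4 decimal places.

13.1047

w1 = Gv₀ = (1·3 + 5·0 + 2·2; 3·3 + 5·0 + 4·2; 5·3 + 6·0 + 7·2) = (7, 17, 29)
w2 = Gw1 = (1·7 + 5·17 + 2·29; 3·7 + 5·17 + 4·29; 5·7 + 6·17 + 7·29) = (150, 222, 340)
w3 = Gw2 = (1940, 2920, 4462)
Gw3 = (25464, 38268, 58454)
w3·Gw3 = 1940·25464 + 2920·38268 + 4462·58454 = 421964468; w3·w3 = 1940·1940 + 2920·2920 + 4462·4462 = 32199444
λ ≈ 421964468/32199444 = 13.1047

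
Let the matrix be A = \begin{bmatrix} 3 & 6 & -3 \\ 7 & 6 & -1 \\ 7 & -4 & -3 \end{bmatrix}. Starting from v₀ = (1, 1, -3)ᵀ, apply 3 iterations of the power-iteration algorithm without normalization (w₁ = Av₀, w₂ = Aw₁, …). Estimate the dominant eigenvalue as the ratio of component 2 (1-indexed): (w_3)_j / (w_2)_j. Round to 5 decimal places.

w1 = Av₀ = (3·1 + 6·1 + (-3)·(-3); 7·1 + 6·1 + (-1)·(-3); 7·1 + (-4)·1 + (-3)·(-3)) = (18, 16, 12)
w2 = Aw1 = (3·18 + 6·16 + (-3)·12; 7·18 + 6·16 + (-1)·12; 7·18 + (-4)·16 + (-3)·12) = (114, 210, 26)
w3 = Aw2 = (1524, 2032, -120)
Ratio at component: 2032 / 210 = 9.67619

λ ≈ 9.67619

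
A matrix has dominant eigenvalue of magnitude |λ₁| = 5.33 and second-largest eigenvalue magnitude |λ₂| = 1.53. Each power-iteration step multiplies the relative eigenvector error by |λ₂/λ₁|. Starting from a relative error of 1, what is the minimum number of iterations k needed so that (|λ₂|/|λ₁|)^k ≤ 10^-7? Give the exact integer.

|λ₂/λ₁| = 1.53/5.33 = 0.28705
Need k ≥ ln(10^-7) / ln(0.28705) = -16.1181 / -1.2481 ≈ 12.914
Smallest integer k satisfying the bound: 13

13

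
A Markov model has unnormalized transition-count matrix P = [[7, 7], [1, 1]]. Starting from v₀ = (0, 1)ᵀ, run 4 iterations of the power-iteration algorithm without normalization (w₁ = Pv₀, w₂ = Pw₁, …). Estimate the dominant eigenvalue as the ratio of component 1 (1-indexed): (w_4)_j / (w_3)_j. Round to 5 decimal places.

w1 = Pv₀ = (7·0 + 7·1; 1·0 + 1·1) = (7, 1)
w2 = Pw1 = (7·7 + 7·1; 1·7 + 1·1) = (56, 8)
w3 = Pw2 = (448, 64)
w4 = Pw3 = (3584, 512)
Ratio at component: 3584 / 448 = 8.00000

8.00000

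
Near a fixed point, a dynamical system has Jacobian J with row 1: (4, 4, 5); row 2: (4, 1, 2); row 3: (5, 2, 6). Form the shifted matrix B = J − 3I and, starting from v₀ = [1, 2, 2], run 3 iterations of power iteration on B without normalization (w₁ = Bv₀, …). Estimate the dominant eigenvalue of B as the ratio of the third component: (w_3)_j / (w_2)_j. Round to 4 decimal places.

B = J − 3I has rows (1, 4, 5); (4, -2, 2); (5, 2, 3)
w1 = Bv₀ = (19, 4, 15)
w2 = Bw1 = (110, 98, 148)
w3 = Bw2 = (1242, 540, 1190)
Ratio: 1190/148 = 8.0405

μ ≈ 8.0405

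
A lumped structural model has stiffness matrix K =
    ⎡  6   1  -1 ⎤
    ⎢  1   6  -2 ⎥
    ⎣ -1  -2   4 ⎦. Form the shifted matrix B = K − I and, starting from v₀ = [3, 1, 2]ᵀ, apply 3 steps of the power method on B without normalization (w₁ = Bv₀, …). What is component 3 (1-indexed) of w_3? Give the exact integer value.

-194

B = K − I has rows (5, 1, -1); (1, 5, -2); (-1, -2, 3)
w1 = Bv₀ = (5·3 + 1·1 + (-1)·2; 1·3 + 5·1 + (-2)·2; (-1)·3 + (-2)·1 + 3·2) = (14, 4, 1)
w2 = Bw1 = (5·14 + 1·4 + (-1)·1; 1·14 + 5·4 + (-2)·1; (-1)·14 + (-2)·4 + 3·1) = (73, 32, -19)
w3 = Bw2 = (416, 271, -194)
Requested component of w3: -194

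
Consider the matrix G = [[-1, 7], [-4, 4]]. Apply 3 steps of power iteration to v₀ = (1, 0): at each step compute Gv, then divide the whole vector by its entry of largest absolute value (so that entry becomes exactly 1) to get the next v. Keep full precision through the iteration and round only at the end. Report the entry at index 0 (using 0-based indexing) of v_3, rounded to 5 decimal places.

Gv0 = (-1.000000, -4.000000); divide by -4.000000 → v1 = (0.250000, 1.000000)
Gv1 = (6.750000, 3.000000); divide by 6.750000 → v2 = (1.000000, 0.444444)
Gv2 = (2.111111, -2.222222); divide by -2.222222 → v3 = (-0.950000, 1.000000)
Requested entry of v3: -57/60 = -0.95000

-0.95000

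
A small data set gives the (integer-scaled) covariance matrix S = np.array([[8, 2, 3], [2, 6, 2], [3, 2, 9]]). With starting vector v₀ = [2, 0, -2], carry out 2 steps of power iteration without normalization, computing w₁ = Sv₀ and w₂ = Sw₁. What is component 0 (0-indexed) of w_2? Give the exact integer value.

w1 = Sv₀ = (8·2 + 2·0 + 3·(-2); 2·2 + 6·0 + 2·(-2); 3·2 + 2·0 + 9·(-2)) = (10, 0, -12)
w2 = Sw1 = (8·10 + 2·0 + 3·(-12); 2·10 + 6·0 + 2·(-12); 3·10 + 2·0 + 9·(-12)) = (44, -4, -78)
The requested component of w2 is 44.

44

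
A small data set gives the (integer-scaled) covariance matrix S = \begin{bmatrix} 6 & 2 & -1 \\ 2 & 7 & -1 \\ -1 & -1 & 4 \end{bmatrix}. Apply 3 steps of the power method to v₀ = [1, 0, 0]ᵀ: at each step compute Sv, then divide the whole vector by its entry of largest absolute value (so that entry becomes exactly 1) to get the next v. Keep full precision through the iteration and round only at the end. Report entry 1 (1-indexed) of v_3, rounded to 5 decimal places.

1.00000

Sv0 = (6.000000, 2.000000, -1.000000); divide by 6.000000 → v1 = (1.000000, 0.333333, -0.166667)
Sv1 = (6.833333, 4.500000, -2.000000); divide by 6.833333 → v2 = (1.000000, 0.658537, -0.292683)
Sv2 = (7.609756, 6.902439, -2.829268); divide by 7.609756 → v3 = (1.000000, 0.907051, -0.371795)
Requested entry of v3: 312/312 = 1.00000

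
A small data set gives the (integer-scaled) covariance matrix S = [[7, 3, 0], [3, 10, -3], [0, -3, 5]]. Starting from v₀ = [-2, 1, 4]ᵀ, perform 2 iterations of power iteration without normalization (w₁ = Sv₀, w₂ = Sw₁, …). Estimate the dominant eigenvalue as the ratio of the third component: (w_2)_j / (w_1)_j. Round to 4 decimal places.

w1 = Sv₀ = (-11, -8, 17)
w2 = Sw1 = (-101, -164, 109)
Ratio at component: 109 / 17 = 6.4118

6.4118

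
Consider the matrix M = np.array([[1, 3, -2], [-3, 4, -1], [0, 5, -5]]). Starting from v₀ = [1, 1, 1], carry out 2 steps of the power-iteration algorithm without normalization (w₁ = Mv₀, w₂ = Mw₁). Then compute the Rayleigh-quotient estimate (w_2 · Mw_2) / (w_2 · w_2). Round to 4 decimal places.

w1 = Mv₀ = (2, 0, 0)
w2 = Mw1 = (2, -6, 0)
Mw2 = (-16, -30, -30)
w2·Mw2 = 2·(-16) + (-6)·(-30) + 0·(-30) = 148; w2·w2 = 2·2 + (-6)·(-6) + 0·0 = 40
λ ≈ 148/40 = 3.7000

3.7000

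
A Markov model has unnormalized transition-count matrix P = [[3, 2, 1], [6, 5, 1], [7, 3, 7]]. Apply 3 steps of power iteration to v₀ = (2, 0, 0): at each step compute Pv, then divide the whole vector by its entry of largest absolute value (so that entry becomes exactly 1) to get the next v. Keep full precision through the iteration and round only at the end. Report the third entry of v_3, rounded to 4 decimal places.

1.0000

Pv0 = (6.00000, 12.00000, 14.00000); divide by 14.00000 → v1 = (0.42857, 0.85714, 1.00000)
Pv1 = (4.00000, 7.85714, 12.57143); divide by 12.57143 → v2 = (0.31818, 0.62500, 1.00000)
Pv2 = (3.20455, 6.03409, 11.10227); divide by 11.10227 → v3 = (0.28864, 0.54350, 1.00000)
Requested entry of v3: 1954/1954 = 1.0000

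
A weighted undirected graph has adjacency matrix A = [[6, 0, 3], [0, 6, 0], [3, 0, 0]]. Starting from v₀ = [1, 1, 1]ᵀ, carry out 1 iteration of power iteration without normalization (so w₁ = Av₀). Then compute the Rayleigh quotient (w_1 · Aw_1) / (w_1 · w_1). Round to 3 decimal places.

λ ≈ 6.857

w1 = Av₀ = (6·1 + 0·1 + 3·1; 0·1 + 6·1 + 0·1; 3·1 + 0·1 + 0·1) = (9, 6, 3)
Aw1 = (63, 36, 27)
w1·Aw1 = 9·63 + 6·36 + 3·27 = 864; w1·w1 = 9·9 + 6·6 + 3·3 = 126
λ ≈ 864/126 = 6.857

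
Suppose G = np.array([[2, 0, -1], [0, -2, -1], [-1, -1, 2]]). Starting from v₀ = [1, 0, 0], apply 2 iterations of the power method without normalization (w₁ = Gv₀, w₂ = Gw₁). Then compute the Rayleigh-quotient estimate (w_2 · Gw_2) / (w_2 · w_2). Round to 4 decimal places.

3.0476

w1 = Gv₀ = (2·1 + 0·0 + (-1)·0; 0·1 + (-2)·0 + (-1)·0; (-1)·1 + (-1)·0 + 2·0) = (2, 0, -1)
w2 = Gw1 = (2·2 + 0·0 + (-1)·(-1); 0·2 + (-2)·0 + (-1)·(-1); (-1)·2 + (-1)·0 + 2·(-1)) = (5, 1, -4)
Gw2 = (14, 2, -14)
w2·Gw2 = 5·14 + 1·2 + (-4)·(-14) = 128; w2·w2 = 5·5 + 1·1 + (-4)·(-4) = 42
λ ≈ 128/42 = 3.0476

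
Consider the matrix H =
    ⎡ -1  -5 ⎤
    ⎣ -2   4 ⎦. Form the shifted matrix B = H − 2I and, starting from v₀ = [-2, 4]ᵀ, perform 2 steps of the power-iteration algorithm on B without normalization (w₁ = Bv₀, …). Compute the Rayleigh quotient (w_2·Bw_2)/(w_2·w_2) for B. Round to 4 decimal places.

μ ≈ 3.6288

B = H − 2I has rows (-3, -5); (-2, 2)
w1 = Bv₀ = (-14, 12)
w2 = Bw1 = (-18, 52)
Bw2 = (-206, 140)
w2·Bw2 = 10988; w2·w2 = 3028; μ ≈ 10988/3028 = 3.6288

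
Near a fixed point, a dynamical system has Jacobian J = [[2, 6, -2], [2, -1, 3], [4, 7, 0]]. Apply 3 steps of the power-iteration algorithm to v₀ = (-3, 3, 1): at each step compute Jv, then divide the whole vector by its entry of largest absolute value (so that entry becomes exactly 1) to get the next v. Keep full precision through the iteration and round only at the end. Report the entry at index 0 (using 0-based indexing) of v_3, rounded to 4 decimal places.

1.0000

Jv0 = (10.00000, -6.00000, 9.00000); divide by 10.00000 → v1 = (1.00000, -0.60000, 0.90000)
Jv1 = (-3.40000, 5.30000, -0.20000); divide by 5.30000 → v2 = (-0.64151, 1.00000, -0.03774)
Jv2 = (4.79245, -2.39623, 4.43396); divide by 4.79245 → v3 = (1.00000, -0.50000, 0.92520)
Requested entry of v3: 254/254 = 1.0000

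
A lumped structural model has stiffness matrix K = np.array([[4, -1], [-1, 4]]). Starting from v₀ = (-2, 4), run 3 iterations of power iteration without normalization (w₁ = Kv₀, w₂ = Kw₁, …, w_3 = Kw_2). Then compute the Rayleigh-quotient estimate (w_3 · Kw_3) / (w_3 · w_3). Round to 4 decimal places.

λ ≈ 4.9897

w1 = Kv₀ = (-12, 18)
w2 = Kw1 = (-66, 84)
w3 = Kw2 = (-348, 402)
Kw3 = (-1794, 1956)
w3·Kw3 = (-348)·(-1794) + 402·1956 = 1410624; w3·w3 = (-348)·(-348) + 402·402 = 282708
λ ≈ 1410624/282708 = 4.9897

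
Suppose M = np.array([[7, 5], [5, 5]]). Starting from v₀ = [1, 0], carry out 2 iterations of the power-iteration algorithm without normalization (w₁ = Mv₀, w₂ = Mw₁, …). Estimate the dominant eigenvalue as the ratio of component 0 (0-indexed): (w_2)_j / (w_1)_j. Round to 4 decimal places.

10.5714

w1 = Mv₀ = (7·1 + 5·0; 5·1 + 5·0) = (7, 5)
w2 = Mw1 = (7·7 + 5·5; 5·7 + 5·5) = (74, 60)
Ratio at component: 74 / 7 = 10.5714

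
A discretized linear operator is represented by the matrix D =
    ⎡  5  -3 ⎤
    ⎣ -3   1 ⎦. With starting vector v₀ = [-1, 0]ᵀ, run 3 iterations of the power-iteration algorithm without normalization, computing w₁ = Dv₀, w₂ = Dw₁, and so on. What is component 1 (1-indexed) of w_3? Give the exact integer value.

-224

w1 = Dv₀ = (5·(-1) + (-3)·0; (-3)·(-1) + 1·0) = (-5, 3)
w2 = Dw1 = (5·(-5) + (-3)·3; (-3)·(-5) + 1·3) = (-34, 18)
w3 = Dw2 = (-224, 120)
The requested component of w3 is -224.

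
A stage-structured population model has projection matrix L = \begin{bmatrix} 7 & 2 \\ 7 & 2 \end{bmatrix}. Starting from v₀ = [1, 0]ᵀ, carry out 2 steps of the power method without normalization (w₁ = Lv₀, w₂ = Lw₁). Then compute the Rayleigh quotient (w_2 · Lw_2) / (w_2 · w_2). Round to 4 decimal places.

w1 = Lv₀ = (7·1 + 2·0; 7·1 + 2·0) = (7, 7)
w2 = Lw1 = (7·7 + 2·7; 7·7 + 2·7) = (63, 63)
Lw2 = (567, 567)
w2·Lw2 = 63·567 + 63·567 = 71442; w2·w2 = 63·63 + 63·63 = 7938
λ ≈ 71442/7938 = 9.0000

9.0000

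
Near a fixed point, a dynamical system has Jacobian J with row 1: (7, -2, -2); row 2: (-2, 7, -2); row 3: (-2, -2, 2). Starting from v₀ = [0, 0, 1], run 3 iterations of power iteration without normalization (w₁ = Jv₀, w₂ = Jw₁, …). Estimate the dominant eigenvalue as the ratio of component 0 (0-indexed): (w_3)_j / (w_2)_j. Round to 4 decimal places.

w1 = Jv₀ = (7·0 + (-2)·0 + (-2)·1; (-2)·0 + 7·0 + (-2)·1; (-2)·0 + (-2)·0 + 2·1) = (-2, -2, 2)
w2 = Jw1 = (7·(-2) + (-2)·(-2) + (-2)·2; (-2)·(-2) + 7·(-2) + (-2)·2; (-2)·(-2) + (-2)·(-2) + 2·2) = (-14, -14, 12)
w3 = Jw2 = (-94, -94, 80)
Ratio at component: -94 / -14 = 6.7143

λ ≈ 6.7143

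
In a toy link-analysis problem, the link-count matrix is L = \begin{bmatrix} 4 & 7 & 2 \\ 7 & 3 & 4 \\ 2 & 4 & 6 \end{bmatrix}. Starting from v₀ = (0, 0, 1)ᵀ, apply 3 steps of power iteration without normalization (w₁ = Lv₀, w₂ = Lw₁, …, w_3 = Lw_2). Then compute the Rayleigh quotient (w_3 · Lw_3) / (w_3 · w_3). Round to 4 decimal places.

λ ≈ 13.0431

w1 = Lv₀ = (4·0 + 7·0 + 2·1; 7·0 + 3·0 + 4·1; 2·0 + 4·0 + 6·1) = (2, 4, 6)
w2 = Lw1 = (4·2 + 7·4 + 2·6; 7·2 + 3·4 + 4·6; 2·2 + 4·4 + 6·6) = (48, 50, 56)
w3 = Lw2 = (654, 710, 632)
Lw3 = (8850, 9236, 7940)
w3·Lw3 = 654·8850 + 710·9236 + 632·7940 = 17363540; w3·w3 = 654·654 + 710·710 + 632·632 = 1331240
λ ≈ 17363540/1331240 = 13.0431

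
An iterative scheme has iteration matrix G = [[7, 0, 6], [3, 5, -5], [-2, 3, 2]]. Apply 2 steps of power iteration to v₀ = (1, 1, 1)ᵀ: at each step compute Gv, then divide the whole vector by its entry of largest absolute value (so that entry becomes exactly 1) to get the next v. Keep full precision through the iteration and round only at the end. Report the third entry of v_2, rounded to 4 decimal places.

Gv0 = (13.00000, 3.00000, 3.00000); divide by 13.00000 → v1 = (1.00000, 0.23077, 0.23077)
Gv1 = (8.38462, 3.00000, -0.84615); divide by 8.38462 → v2 = (1.00000, 0.35780, -0.10092)
Requested entry of v2: -11/109 = -0.1009

-0.1009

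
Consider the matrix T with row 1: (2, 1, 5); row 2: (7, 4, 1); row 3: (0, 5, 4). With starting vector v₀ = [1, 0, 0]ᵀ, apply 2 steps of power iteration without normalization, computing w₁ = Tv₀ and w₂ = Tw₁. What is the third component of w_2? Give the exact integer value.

35

w1 = Tv₀ = (2·1 + 1·0 + 5·0; 7·1 + 4·0 + 1·0; 0·1 + 5·0 + 4·0) = (2, 7, 0)
w2 = Tw1 = (2·2 + 1·7 + 5·0; 7·2 + 4·7 + 1·0; 0·2 + 5·7 + 4·0) = (11, 42, 35)
The requested component of w2 is 35.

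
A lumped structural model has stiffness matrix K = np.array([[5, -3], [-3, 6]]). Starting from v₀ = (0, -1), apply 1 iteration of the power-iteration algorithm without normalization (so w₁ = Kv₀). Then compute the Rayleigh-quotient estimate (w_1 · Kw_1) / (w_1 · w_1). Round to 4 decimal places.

λ ≈ 8.2000

w1 = Kv₀ = (5·0 + (-3)·(-1); (-3)·0 + 6·(-1)) = (3, -6)
Kw1 = (33, -45)
w1·Kw1 = 3·33 + (-6)·(-45) = 369; w1·w1 = 3·3 + (-6)·(-6) = 45
λ ≈ 369/45 = 8.2000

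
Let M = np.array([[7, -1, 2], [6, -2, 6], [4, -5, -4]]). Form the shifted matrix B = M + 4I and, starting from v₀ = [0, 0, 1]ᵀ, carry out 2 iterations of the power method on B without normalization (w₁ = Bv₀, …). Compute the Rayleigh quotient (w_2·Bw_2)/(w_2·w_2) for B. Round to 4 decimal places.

B = M + 4I has rows (11, -1, 2); (6, 2, 6); (4, -5, 0)
w1 = Bv₀ = (11·0 + (-1)·0 + 2·1; 6·0 + 2·0 + 6·1; 4·0 + (-5)·0 + 0·1) = (2, 6, 0)
w2 = Bw1 = (11·2 + (-1)·6 + 2·0; 6·2 + 2·6 + 6·0; 4·2 + (-5)·6 + 0·0) = (16, 24, -22)
Bw2 = (108, 12, -56)
w2·Bw2 = 3248; w2·w2 = 1316; μ ≈ 3248/1316 = 2.4681

2.4681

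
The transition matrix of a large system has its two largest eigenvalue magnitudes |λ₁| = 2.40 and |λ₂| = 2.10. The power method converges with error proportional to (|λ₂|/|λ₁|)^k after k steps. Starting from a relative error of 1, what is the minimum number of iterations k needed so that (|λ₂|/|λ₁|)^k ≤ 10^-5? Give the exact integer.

87

|λ₂/λ₁| = 2.10/2.40 = 0.87500
Need k ≥ ln(10^-5) / ln(0.87500) = -11.5129 / -0.1335 ≈ 86.219
Smallest integer k satisfying the bound: 87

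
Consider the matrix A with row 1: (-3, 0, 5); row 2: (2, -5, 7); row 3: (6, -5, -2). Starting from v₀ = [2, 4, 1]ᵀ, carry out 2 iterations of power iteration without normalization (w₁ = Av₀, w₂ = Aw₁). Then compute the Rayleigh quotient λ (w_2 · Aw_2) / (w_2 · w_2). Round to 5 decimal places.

w1 = Av₀ = ((-3)·2 + 0·4 + 5·1; 2·2 + (-5)·4 + 7·1; 6·2 + (-5)·4 + (-2)·1) = (-1, -9, -10)
w2 = Aw1 = ((-3)·(-1) + 0·(-9) + 5·(-10); 2·(-1) + (-5)·(-9) + 7·(-10); 6·(-1) + (-5)·(-9) + (-2)·(-10)) = (-47, -27, 59)
Aw2 = (436, 454, -265)
w2·Aw2 = (-47)·436 + (-27)·454 + 59·(-265) = -48385; w2·w2 = (-47)·(-47) + (-27)·(-27) + 59·59 = 6419
λ ≈ -48385/6419 = -7.53778

-7.53778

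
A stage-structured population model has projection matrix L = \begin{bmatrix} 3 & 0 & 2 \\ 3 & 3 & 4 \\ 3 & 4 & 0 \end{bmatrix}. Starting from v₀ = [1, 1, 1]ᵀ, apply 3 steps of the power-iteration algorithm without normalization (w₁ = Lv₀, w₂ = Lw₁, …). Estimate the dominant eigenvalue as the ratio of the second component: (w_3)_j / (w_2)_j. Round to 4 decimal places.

w1 = Lv₀ = (5, 10, 7)
w2 = Lw1 = (29, 73, 55)
w3 = Lw2 = (197, 526, 379)
Ratio at component: 526 / 73 = 7.2055

λ ≈ 7.2055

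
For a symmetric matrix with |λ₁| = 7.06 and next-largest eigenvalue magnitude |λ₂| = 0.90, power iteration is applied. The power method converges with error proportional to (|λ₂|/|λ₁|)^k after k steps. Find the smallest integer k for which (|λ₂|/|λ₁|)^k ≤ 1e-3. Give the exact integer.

4

|λ₂/λ₁| = 0.90/7.06 = 0.12748
Need k ≥ ln(1e-3) / ln(0.12748) = -6.9078 / -2.0598 ≈ 3.354
Smallest integer k satisfying the bound: 4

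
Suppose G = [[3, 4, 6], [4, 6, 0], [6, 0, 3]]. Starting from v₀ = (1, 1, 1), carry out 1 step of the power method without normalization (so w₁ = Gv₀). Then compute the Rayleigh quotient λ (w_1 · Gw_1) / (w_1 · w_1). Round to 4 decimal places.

λ ≈ 10.8400

w1 = Gv₀ = (13, 10, 9)
Gw1 = (133, 112, 105)
w1·Gw1 = 13·133 + 10·112 + 9·105 = 3794; w1·w1 = 13·13 + 10·10 + 9·9 = 350
λ ≈ 3794/350 = 10.8400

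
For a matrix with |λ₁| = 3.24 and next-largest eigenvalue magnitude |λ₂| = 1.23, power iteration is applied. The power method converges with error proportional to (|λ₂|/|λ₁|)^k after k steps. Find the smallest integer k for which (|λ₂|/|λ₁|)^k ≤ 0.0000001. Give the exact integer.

|λ₂/λ₁| = 1.23/3.24 = 0.37963
Need k ≥ ln(0.0000001) / ln(0.37963) = -16.1181 / -0.9686 ≈ 16.641
Smallest integer k satisfying the bound: 17

17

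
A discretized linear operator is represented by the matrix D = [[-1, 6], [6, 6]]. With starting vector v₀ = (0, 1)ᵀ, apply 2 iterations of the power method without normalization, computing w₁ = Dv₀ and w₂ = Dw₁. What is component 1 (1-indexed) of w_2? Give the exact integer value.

30

w1 = Dv₀ = ((-1)·0 + 6·1; 6·0 + 6·1) = (6, 6)
w2 = Dw1 = ((-1)·6 + 6·6; 6·6 + 6·6) = (30, 72)
The requested component of w2 is 30.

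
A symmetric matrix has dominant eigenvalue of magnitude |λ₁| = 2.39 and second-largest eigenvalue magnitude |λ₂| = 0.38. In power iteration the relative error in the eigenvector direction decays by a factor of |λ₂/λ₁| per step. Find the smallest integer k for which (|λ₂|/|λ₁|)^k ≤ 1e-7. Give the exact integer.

|λ₂/λ₁| = 0.38/2.39 = 0.15900
Need k ≥ ln(1e-7) / ln(0.15900) = -16.1181 / -1.8389 ≈ 8.765
Smallest integer k satisfying the bound: 9

9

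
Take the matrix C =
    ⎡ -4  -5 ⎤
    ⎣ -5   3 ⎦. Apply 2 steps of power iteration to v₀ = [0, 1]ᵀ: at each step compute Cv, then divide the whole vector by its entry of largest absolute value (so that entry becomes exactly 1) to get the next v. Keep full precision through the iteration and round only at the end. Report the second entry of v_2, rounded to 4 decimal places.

1.0000

Cv0 = (-5.00000, 3.00000); divide by -5.00000 → v1 = (1.00000, -0.60000)
Cv1 = (-1.00000, -6.80000); divide by -6.80000 → v2 = (0.14706, 1.00000)
Requested entry of v2: 34/34 = 1.0000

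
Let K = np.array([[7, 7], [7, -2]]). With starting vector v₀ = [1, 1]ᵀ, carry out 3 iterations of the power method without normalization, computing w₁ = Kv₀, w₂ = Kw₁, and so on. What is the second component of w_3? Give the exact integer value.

w1 = Kv₀ = (14, 5)
w2 = Kw1 = (133, 88)
w3 = Kw2 = (1547, 755)
The requested component of w3 is 755.

755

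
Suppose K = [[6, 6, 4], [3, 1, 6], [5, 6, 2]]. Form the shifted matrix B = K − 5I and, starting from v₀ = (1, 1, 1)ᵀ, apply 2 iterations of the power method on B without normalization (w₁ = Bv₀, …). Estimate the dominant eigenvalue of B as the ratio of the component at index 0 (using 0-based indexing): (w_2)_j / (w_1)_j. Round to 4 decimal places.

μ ≈ 6.6364

B = K − 5I has rows (1, 6, 4); (3, -4, 6); (5, 6, -3)
w1 = Bv₀ = (1·1 + 6·1 + 4·1; 3·1 + (-4)·1 + 6·1; 5·1 + 6·1 + (-3)·1) = (11, 5, 8)
w2 = Bw1 = (1·11 + 6·5 + 4·8; 3·11 + (-4)·5 + 6·8; 5·11 + 6·5 + (-3)·8) = (73, 61, 61)
Ratio: 73/11 = 6.6364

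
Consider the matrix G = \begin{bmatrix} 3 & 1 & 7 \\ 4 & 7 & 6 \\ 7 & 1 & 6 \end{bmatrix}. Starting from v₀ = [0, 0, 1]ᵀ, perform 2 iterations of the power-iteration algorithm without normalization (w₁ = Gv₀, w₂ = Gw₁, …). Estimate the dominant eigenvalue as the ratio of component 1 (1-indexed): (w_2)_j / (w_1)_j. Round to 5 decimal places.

w1 = Gv₀ = (7, 6, 6)
w2 = Gw1 = (69, 106, 91)
Ratio at component: 69 / 7 = 9.85714

λ ≈ 9.85714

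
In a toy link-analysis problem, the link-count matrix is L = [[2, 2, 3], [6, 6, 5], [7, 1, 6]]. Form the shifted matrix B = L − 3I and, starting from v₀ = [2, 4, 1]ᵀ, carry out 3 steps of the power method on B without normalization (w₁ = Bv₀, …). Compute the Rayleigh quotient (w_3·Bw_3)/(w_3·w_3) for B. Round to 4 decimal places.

8.7161

B = L − 3I has rows (-1, 2, 3); (6, 3, 5); (7, 1, 3)
w1 = Bv₀ = ((-1)·2 + 2·4 + 3·1; 6·2 + 3·4 + 5·1; 7·2 + 1·4 + 3·1) = (9, 29, 21)
w2 = Bw1 = ((-1)·9 + 2·29 + 3·21; 6·9 + 3·29 + 5·21; 7·9 + 1·29 + 3·21) = (112, 246, 155)
w3 = Bw2 = (845, 2185, 1495)
Bw3 = (8010, 19100, 12585)
w3·Bw3 = 67316525; w3·w3 = 7723275; μ ≈ 67316525/7723275 = 8.7161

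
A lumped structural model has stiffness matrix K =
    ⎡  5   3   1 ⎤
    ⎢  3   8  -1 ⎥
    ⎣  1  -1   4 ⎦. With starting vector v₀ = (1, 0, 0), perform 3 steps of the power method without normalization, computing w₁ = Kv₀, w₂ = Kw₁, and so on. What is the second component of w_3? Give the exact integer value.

403

w1 = Kv₀ = (5, 3, 1)
w2 = Kw1 = (35, 38, 6)
w3 = Kw2 = (295, 403, 21)
The requested component of w3 is 403.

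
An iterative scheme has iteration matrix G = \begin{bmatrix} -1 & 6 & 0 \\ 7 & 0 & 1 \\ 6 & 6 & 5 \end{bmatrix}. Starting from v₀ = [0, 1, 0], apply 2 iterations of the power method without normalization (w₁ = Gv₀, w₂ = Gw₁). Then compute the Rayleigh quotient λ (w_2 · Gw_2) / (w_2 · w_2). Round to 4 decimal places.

λ ≈ 5.6452

w1 = Gv₀ = ((-1)·0 + 6·1 + 0·0; 7·0 + 0·1 + 1·0; 6·0 + 6·1 + 5·0) = (6, 0, 6)
w2 = Gw1 = ((-1)·6 + 6·0 + 0·6; 7·6 + 0·0 + 1·6; 6·6 + 6·0 + 5·6) = (-6, 48, 66)
Gw2 = (294, 24, 582)
w2·Gw2 = (-6)·294 + 48·24 + 66·582 = 37800; w2·w2 = (-6)·(-6) + 48·48 + 66·66 = 6696
λ ≈ 37800/6696 = 5.6452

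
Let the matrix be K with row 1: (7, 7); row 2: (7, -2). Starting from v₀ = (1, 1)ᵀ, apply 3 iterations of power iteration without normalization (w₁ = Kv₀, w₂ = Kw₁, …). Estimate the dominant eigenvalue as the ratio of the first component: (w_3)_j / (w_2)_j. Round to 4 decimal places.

w1 = Kv₀ = (7·1 + 7·1; 7·1 + (-2)·1) = (14, 5)
w2 = Kw1 = (7·14 + 7·5; 7·14 + (-2)·5) = (133, 88)
w3 = Kw2 = (1547, 755)
Ratio at component: 1547 / 133 = 11.6316

λ ≈ 11.6316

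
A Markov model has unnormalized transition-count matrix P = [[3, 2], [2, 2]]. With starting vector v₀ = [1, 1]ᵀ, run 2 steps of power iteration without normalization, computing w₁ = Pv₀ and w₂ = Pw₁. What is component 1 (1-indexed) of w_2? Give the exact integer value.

23

w1 = Pv₀ = (5, 4)
w2 = Pw1 = (23, 18)
The requested component of w2 is 23.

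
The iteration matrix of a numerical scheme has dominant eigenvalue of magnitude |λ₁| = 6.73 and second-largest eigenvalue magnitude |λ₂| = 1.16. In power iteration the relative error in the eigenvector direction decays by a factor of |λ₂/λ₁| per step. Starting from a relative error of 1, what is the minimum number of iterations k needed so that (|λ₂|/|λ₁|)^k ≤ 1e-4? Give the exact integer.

6

|λ₂/λ₁| = 1.16/6.73 = 0.17236
Need k ≥ ln(1e-4) / ln(0.17236) = -9.2103 / -1.7582 ≈ 5.239
Smallest integer k satisfying the bound: 6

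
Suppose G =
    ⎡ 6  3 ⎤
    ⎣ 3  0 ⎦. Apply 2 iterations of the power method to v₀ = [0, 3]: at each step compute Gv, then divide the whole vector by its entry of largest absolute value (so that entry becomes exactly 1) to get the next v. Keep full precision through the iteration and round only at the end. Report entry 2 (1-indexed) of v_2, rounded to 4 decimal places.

Gv0 = (9.00000, 0.00000); divide by 9.00000 → v1 = (1.00000, 0.00000)
Gv1 = (6.00000, 3.00000); divide by 6.00000 → v2 = (1.00000, 0.50000)
Requested entry of v2: 27/54 = 0.5000

0.5000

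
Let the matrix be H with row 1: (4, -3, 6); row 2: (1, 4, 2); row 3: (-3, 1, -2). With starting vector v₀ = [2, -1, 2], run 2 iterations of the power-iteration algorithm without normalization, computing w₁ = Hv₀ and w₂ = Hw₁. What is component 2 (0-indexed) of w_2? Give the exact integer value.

-45

w1 = Hv₀ = (4·2 + (-3)·(-1) + 6·2; 1·2 + 4·(-1) + 2·2; (-3)·2 + 1·(-1) + (-2)·2) = (23, 2, -11)
w2 = Hw1 = (4·23 + (-3)·2 + 6·(-11); 1·23 + 4·2 + 2·(-11); (-3)·23 + 1·2 + (-2)·(-11)) = (20, 9, -45)
The requested component of w2 is -45.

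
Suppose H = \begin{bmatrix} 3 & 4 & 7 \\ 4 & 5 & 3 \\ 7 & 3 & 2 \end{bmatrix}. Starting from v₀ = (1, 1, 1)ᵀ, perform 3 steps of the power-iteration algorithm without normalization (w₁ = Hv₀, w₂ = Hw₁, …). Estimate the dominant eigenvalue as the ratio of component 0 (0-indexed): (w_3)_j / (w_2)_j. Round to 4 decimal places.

12.8506

w1 = Hv₀ = (14, 12, 12)
w2 = Hw1 = (174, 152, 158)
w3 = Hw2 = (2236, 1930, 1990)
Ratio at component: 2236 / 174 = 12.8506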